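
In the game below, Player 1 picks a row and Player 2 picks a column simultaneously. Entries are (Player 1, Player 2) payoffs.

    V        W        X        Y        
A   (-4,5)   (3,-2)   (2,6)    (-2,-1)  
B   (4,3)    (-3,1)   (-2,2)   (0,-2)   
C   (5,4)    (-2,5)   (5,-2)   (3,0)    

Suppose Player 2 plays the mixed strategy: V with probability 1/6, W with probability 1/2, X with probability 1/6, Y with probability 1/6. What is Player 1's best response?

Player 1's best reply maximizes expected payoff against the mix.
A: (1/6)·(-4) + (1/2)·3 + (1/6)·2 + (1/6)·(-2) = 5/6
B: (1/6)·4 + (1/2)·(-3) + (1/6)·(-2) + (1/6)·0 = -7/6
C: (1/6)·5 + (1/2)·(-2) + (1/6)·5 + (1/6)·3 = 7/6
Highest expected payoff is 7/6, from C.

C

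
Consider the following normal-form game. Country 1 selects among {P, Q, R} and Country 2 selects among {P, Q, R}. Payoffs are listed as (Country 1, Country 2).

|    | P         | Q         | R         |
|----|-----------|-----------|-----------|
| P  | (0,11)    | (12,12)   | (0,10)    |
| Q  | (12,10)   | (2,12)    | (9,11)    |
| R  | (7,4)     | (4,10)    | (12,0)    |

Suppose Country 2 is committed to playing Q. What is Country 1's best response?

P

With Country 2 fixed at Q, Country 1's payoffs are: P → 12, Q → 2, R → 4.
The maximum is 12, achieved by P.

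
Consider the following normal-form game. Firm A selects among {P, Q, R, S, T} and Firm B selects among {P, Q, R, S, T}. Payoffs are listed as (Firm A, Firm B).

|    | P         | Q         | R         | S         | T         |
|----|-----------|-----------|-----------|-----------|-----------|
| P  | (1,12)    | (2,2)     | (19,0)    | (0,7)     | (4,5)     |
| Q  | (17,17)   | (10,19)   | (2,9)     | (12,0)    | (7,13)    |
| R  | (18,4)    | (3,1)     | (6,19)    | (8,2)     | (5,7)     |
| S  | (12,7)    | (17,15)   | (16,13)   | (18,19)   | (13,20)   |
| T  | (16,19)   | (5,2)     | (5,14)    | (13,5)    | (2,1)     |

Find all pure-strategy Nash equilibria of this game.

(S, T)

Check mutual best responses: a cell is a NE iff neither player can gain by unilaterally deviating.
Firm A's best responses — vs P: R (payoff 18); vs Q: S (payoff 17); vs R: P (payoff 19); vs S: S (payoff 18); vs T: S (payoff 13).
Firm B's best responses — vs P: P (payoff 12); vs Q: Q (payoff 19); vs R: R (payoff 19); vs S: T (payoff 20); vs T: P (payoff 19).
The only mutual best response is (S, T); neither player gains by switching there.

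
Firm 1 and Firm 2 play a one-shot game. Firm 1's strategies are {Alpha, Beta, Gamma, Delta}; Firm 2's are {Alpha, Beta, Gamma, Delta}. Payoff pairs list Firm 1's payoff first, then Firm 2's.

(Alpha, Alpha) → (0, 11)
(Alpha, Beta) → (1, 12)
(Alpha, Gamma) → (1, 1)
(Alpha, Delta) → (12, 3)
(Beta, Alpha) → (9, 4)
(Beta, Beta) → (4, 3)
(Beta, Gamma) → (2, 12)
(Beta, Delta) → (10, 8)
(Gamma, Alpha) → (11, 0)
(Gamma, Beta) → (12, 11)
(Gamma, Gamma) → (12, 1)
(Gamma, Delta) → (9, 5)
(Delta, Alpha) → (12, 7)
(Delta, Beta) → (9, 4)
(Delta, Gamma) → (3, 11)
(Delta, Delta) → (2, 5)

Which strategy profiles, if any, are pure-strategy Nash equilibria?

(Gamma, Beta)

Check mutual best responses: a cell is a NE iff neither player can gain by unilaterally deviating.
Firm 1's best responses — vs Alpha: Delta (payoff 12); vs Beta: Gamma (payoff 12); vs Gamma: Gamma (payoff 12); vs Delta: Alpha (payoff 12).
Firm 2's best responses — vs Alpha: Beta (payoff 12); vs Beta: Gamma (payoff 12); vs Gamma: Beta (payoff 11); vs Delta: Gamma (payoff 11).
The only mutual best response is (Gamma, Beta); neither player gains by switching there.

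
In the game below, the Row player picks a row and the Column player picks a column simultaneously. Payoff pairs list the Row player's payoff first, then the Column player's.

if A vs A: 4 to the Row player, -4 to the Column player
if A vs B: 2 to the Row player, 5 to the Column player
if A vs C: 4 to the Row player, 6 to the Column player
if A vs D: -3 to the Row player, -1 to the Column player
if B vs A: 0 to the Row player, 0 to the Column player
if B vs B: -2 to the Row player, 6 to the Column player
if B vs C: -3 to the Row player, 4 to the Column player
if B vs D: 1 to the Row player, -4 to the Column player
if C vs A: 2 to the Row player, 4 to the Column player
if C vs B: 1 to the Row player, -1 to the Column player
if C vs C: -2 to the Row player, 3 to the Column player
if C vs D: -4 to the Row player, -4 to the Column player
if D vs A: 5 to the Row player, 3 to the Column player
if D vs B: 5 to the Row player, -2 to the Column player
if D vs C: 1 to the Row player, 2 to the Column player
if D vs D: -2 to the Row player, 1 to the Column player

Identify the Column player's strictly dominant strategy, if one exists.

No strictly dominant strategy

Check whether one of the Column player's strategies beats all alternatives regardless of what the opponent does.
A is not dominant: against A, B gives 5 > -4.
B is not dominant: against A, C gives 6 > 5.
C is not dominant: against B, B gives 6 > 4.
D is not dominant: against A, B gives 5 > -1.
No single strategy is best against every opponent action.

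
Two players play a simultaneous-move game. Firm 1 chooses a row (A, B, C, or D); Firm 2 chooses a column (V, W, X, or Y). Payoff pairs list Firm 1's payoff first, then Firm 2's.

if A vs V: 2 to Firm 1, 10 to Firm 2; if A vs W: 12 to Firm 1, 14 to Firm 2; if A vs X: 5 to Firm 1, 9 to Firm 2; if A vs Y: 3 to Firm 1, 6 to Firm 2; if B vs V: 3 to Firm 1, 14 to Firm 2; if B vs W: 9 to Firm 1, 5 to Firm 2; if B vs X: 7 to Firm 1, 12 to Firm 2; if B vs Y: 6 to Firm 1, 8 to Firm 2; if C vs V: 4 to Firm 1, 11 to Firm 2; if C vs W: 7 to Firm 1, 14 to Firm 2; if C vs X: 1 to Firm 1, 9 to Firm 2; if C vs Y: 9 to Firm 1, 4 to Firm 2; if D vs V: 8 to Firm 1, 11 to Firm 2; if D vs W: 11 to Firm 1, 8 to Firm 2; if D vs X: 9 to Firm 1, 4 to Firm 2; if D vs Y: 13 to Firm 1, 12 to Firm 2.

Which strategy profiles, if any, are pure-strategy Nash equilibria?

(A, W) and (D, Y)

Check mutual best responses: a cell is a NE iff neither player can gain by unilaterally deviating.
Firm 1's best responses — vs V: D (payoff 8); vs W: A (payoff 12); vs X: D (payoff 9); vs Y: D (payoff 13).
Firm 2's best responses — vs A: W (payoff 14); vs B: V (payoff 14); vs C: W (payoff 14); vs D: Y (payoff 12).
Mutual best responses occur at (A, W) and (D, Y); at each, neither player gains by switching.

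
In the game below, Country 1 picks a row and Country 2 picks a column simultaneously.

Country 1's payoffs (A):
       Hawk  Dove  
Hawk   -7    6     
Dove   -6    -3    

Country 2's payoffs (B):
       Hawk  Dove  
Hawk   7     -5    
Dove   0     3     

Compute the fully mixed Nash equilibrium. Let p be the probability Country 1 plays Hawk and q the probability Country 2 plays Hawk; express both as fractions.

p = 1/5, q = 9/10

In a mixed NE each player is indifferent between their pure strategies, so the opponent's mix sets the indifference.
Country 2 indifferent between Hawk and Dove: p·7 + (1−p)·0 = p·(-5) + (1−p)·3 ⟹ 0 + 7p = 3 + (-8)p ⟹ p = 1/5.
Country 1 indifferent between Hawk and Dove: q·(-7) + (1−q)·6 = q·(-6) + (1−q)·(-3) ⟹ 6 + (-13)q = (-3) + (-3)q ⟹ q = 9/10.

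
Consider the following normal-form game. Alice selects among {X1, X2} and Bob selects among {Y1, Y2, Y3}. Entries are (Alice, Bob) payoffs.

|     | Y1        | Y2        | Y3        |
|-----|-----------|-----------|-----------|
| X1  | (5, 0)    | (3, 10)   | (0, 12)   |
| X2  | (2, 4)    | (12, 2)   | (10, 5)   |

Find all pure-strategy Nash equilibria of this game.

(X2, Y3)

Find each player's best response to every opponent strategy; NE are the intersections.
Alice's best responses — vs Y1: X1 (payoff 5); vs Y2: X2 (payoff 12); vs Y3: X2 (payoff 10).
Bob's best responses — vs X1: Y3 (payoff 12); vs X2: Y3 (payoff 5).
The only mutual best response is (X2, Y3); neither player gains by switching there.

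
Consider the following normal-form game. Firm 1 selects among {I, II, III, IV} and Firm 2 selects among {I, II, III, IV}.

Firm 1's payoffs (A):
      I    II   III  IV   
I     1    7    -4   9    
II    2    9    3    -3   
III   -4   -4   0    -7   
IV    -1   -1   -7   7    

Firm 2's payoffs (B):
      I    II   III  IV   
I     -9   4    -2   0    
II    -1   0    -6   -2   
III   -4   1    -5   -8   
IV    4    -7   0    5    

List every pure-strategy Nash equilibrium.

(II, II)

Find each player's best response to every opponent strategy; NE are the intersections.
Firm 1's best responses — vs I: II (payoff 2); vs II: II (payoff 9); vs III: II (payoff 3); vs IV: I (payoff 9).
Firm 2's best responses — vs I: II (payoff 4); vs II: II (payoff 0); vs III: II (payoff 1); vs IV: IV (payoff 5).
The only mutual best response is (II, II); neither player gains by switching there.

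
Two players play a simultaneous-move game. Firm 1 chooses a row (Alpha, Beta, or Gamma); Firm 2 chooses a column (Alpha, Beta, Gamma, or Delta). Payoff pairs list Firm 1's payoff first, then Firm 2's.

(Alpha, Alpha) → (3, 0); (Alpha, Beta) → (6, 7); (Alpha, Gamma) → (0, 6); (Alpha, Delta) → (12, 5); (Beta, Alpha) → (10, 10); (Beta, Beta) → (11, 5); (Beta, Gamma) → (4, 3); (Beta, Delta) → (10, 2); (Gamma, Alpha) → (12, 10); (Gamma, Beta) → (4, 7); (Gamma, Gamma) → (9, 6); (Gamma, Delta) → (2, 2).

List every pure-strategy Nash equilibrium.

A profile is a Nash equilibrium when each player is best-responding to the other.
Firm 1's best responses — vs Alpha: Gamma (payoff 12); vs Beta: Beta (payoff 11); vs Gamma: Gamma (payoff 9); vs Delta: Alpha (payoff 12).
Firm 2's best responses — vs Alpha: Beta (payoff 7); vs Beta: Alpha (payoff 10); vs Gamma: Alpha (payoff 10).
The only mutual best response is (Gamma, Alpha); neither player gains by switching there.

(Gamma, Alpha)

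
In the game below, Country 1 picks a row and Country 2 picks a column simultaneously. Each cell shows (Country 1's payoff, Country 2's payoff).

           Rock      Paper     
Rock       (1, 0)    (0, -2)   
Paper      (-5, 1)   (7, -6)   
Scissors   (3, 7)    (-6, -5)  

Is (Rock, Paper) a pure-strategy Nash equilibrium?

No

Holding Country 2 at Paper: Country 1 gets 0 from Rock but could get 7 by switching to Paper. Country 1 has a profitable deviation.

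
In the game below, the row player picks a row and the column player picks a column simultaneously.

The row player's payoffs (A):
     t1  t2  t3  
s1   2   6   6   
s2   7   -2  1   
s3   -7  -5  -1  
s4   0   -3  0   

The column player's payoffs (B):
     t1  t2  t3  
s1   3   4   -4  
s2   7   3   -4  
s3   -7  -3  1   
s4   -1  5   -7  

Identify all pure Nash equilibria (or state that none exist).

Find each player's best response to every opponent strategy; NE are the intersections.
The row player's best responses — vs t1: s2 (payoff 7); vs t2: s1 (payoff 6); vs t3: s1 (payoff 6).
The column player's best responses — vs s1: t2 (payoff 4); vs s2: t1 (payoff 7); vs s3: t3 (payoff 1); vs s4: t2 (payoff 5).
Mutual best responses occur at (s1, t2) and (s2, t1); at each, neither player gains by switching.

(s1, t2) and (s2, t1)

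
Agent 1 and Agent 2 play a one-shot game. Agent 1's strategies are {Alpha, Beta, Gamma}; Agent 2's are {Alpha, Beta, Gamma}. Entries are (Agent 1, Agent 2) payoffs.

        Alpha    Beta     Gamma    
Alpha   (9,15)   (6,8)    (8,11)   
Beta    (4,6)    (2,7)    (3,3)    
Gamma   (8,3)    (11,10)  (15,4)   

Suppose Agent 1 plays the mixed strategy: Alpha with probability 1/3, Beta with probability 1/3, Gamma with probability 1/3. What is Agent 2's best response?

Agent 2's best reply maximizes expected payoff against the mix.
Alpha: (1/3)·15 + (1/3)·6 + (1/3)·3 = 8
Beta: (1/3)·8 + (1/3)·7 + (1/3)·10 = 25/3
Gamma: (1/3)·11 + (1/3)·3 + (1/3)·4 = 6
Highest expected payoff is 25/3, from Beta.

Beta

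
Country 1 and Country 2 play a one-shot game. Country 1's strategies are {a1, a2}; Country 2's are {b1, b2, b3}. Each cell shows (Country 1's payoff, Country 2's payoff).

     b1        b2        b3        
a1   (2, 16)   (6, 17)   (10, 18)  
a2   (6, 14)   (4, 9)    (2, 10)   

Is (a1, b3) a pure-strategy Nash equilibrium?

Holding Country 2 at b3: Country 1 gets 10 from a1, versus 2 from a2. No profitable deviation for Country 1.
Holding Country 1 at a1: Country 2 gets 18 from b3, versus 16 from b1, 17 from b2. No profitable deviation for Country 2 either.

Yes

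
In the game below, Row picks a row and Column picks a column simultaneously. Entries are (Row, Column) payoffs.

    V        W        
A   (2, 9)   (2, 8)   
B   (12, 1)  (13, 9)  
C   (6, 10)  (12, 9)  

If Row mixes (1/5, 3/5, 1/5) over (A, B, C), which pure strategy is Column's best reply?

W

Column's best reply maximizes expected payoff against the mix.
V: (1/5)·9 + (3/5)·1 + (1/5)·10 = 22/5
W: (1/5)·8 + (3/5)·9 + (1/5)·9 = 44/5
Highest expected payoff is 44/5, from W.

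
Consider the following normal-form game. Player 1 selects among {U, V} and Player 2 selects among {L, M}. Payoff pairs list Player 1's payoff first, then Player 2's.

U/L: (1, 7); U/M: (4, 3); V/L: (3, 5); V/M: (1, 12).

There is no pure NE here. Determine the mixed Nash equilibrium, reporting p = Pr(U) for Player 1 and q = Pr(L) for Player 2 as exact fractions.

In a mixed NE each player is indifferent between their pure strategies, so the opponent's mix sets the indifference.
Player 2 indifferent between L and M: p·7 + (1−p)·5 = p·3 + (1−p)·12 ⟹ 5 + 2p = 12 + (-9)p ⟹ p = 7/11.
Player 1 indifferent between U and V: q·1 + (1−q)·4 = q·3 + (1−q)·1 ⟹ 4 + (-3)q = 1 + 2q ⟹ q = 3/5.

p = 7/11, q = 3/5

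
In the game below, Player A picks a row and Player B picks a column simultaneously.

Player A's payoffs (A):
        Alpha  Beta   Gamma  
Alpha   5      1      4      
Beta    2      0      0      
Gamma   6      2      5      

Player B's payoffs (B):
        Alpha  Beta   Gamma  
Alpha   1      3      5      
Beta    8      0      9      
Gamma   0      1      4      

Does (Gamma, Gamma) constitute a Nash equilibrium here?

Yes

Holding Player B at Gamma: Player A gets 5 from Gamma, versus 4 from Alpha, 0 from Beta. No profitable deviation for Player A.
Holding Player A at Gamma: Player B gets 4 from Gamma, versus 0 from Alpha, 1 from Beta. No profitable deviation for Player B either.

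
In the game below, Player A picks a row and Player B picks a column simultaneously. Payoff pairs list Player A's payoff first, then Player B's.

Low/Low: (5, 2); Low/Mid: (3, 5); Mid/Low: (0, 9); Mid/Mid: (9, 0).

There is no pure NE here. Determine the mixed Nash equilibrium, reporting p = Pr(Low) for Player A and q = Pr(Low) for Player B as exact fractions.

p = 3/4, q = 6/11

Each player's mixing probability is pinned down by making the *other* player indifferent.
Player B indifferent between Low and Mid: p·2 + (1−p)·9 = p·5 + (1−p)·0 ⟹ 9 + (-7)p = 0 + 5p ⟹ p = 3/4.
Player A indifferent between Low and Mid: q·5 + (1−q)·3 = q·0 + (1−q)·9 ⟹ 3 + 2q = 9 + (-9)q ⟹ q = 6/11.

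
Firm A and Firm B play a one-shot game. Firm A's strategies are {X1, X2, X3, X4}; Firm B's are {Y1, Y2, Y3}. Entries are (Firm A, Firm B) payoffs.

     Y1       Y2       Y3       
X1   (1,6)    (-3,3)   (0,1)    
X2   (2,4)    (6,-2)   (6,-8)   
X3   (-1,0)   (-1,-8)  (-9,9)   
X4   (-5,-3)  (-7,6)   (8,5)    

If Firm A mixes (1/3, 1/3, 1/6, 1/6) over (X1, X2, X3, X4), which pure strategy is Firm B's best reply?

Compute Firm B's expected payoff from each pure strategy against the given mix.
Y1: (1/3)·6 + (1/3)·4 + (1/6)·0 + (1/6)·(-3) = 17/6
Y2: (1/3)·3 + (1/3)·(-2) + (1/6)·(-8) + (1/6)·6 = 0
Y3: (1/3)·1 + (1/3)·(-8) + (1/6)·9 + (1/6)·5 = 0
Highest expected payoff is 17/6, from Y1.

Y1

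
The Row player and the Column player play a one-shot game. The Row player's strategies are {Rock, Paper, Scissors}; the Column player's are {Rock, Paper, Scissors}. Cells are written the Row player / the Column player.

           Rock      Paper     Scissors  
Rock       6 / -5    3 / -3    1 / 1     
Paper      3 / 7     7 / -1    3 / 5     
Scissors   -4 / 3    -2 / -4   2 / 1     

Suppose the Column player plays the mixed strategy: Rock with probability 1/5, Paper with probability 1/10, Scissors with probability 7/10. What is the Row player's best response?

Paper

Compute the Row player's expected payoff from each pure strategy against the given mix.
Rock: (1/5)·6 + (1/10)·3 + (7/10)·1 = 11/5
Paper: (1/5)·3 + (1/10)·7 + (7/10)·3 = 17/5
Scissors: (1/5)·(-4) + (1/10)·(-2) + (7/10)·2 = 2/5
Highest expected payoff is 17/5, from Paper.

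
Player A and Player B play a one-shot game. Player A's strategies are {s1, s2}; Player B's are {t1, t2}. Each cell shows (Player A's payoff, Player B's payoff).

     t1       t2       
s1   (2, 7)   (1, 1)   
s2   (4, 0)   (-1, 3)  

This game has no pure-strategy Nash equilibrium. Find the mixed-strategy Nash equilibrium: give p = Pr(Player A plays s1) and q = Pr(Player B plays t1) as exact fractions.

Each player's mixing probability is pinned down by making the *other* player indifferent.
Player B indifferent between t1 and t2: p·7 + (1−p)·0 = p·1 + (1−p)·3 ⟹ 0 + 7p = 3 + (-2)p ⟹ p = 1/3.
Player A indifferent between s1 and s2: q·2 + (1−q)·1 = q·4 + (1−q)·(-1) ⟹ 1 + 1q = (-1) + 5q ⟹ q = 1/2.

p = 1/3, q = 1/2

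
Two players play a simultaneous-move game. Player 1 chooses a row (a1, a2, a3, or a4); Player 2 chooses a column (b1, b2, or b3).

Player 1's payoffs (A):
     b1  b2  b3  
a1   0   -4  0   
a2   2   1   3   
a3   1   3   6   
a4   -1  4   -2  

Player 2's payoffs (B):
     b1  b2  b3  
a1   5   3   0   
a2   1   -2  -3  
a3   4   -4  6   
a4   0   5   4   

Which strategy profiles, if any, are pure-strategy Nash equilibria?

Check mutual best responses: a cell is a NE iff neither player can gain by unilaterally deviating.
Player 1's best responses — vs b1: a2 (payoff 2); vs b2: a4 (payoff 4); vs b3: a3 (payoff 6).
Player 2's best responses — vs a1: b1 (payoff 5); vs a2: b1 (payoff 1); vs a3: b3 (payoff 6); vs a4: b2 (payoff 5).
Mutual best responses occur at (a2, b1), (a3, b3), and (a4, b2); at each, neither player gains by switching.

(a2, b1), (a3, b3), and (a4, b2)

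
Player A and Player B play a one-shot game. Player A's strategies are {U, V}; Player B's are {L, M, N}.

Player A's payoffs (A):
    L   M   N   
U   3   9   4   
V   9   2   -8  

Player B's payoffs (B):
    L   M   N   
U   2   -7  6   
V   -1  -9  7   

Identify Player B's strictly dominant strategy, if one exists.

Check whether one of Player B's strategies beats all alternatives regardless of what the opponent does.
N strictly dominates: vs U: 6 > each of {2, -7}; vs V: 7 > each of {-1, -9}.

N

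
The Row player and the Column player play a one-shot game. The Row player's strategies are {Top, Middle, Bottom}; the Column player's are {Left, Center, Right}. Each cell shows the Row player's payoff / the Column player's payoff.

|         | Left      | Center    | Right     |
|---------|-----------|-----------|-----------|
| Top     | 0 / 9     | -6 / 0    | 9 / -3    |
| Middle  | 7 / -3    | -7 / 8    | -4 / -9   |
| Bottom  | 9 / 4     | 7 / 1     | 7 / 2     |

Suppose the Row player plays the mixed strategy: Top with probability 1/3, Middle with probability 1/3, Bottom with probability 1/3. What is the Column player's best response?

The Column player's best reply maximizes expected payoff against the mix.
Left: (1/3)·9 + (1/3)·(-3) + (1/3)·4 = 10/3
Center: (1/3)·0 + (1/3)·8 + (1/3)·1 = 3
Right: (1/3)·(-3) + (1/3)·(-9) + (1/3)·2 = -10/3
Highest expected payoff is 10/3, from Left.

Left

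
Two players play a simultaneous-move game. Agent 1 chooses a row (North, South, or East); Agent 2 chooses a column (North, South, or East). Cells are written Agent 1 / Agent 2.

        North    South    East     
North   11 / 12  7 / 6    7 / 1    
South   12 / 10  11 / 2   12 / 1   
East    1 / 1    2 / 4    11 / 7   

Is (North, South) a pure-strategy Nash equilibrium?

No

Holding Agent 2 at South: Agent 1 gets 7 from North but could get 11 by switching to South. Agent 1 has a profitable deviation.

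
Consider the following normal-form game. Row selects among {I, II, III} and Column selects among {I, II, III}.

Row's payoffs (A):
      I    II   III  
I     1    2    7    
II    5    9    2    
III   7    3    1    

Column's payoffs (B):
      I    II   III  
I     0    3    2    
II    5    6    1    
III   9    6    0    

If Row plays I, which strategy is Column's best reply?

II

With Row fixed at I, Column's payoffs are: I → 0, II → 3, III → 2.
The maximum is 3, achieved by II.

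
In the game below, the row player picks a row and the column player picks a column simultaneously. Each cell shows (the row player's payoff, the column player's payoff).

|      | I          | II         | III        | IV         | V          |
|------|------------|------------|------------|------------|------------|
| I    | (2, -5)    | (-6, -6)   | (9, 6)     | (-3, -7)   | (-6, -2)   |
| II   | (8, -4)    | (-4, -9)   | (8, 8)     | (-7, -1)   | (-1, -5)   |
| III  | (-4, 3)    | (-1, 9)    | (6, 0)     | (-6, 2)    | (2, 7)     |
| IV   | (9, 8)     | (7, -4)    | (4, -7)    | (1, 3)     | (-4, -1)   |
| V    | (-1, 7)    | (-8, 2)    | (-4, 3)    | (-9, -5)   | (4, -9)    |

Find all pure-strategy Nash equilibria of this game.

(I, III) and (IV, I)

Check mutual best responses: a cell is a NE iff neither player can gain by unilaterally deviating.
The row player's best responses — vs I: IV (payoff 9); vs II: IV (payoff 7); vs III: I (payoff 9); vs IV: IV (payoff 1); vs V: V (payoff 4).
The column player's best responses — vs I: III (payoff 6); vs II: III (payoff 8); vs III: II (payoff 9); vs IV: I (payoff 8); vs V: I (payoff 7).
Mutual best responses occur at (I, III) and (IV, I); at each, neither player gains by switching.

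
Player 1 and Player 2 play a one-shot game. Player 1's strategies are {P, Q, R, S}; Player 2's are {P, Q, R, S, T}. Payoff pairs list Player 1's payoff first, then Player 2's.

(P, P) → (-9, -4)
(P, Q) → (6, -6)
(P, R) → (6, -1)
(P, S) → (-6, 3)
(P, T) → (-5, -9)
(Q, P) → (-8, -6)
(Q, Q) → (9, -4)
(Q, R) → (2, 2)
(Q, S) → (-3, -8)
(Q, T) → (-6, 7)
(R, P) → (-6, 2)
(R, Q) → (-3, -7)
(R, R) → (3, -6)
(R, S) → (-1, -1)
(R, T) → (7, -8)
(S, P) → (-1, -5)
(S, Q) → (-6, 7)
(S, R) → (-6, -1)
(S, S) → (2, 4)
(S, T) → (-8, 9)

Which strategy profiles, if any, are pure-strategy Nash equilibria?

A profile is a Nash equilibrium when each player is best-responding to the other.
Player 1's best responses — vs P: S (payoff -1); vs Q: Q (payoff 9); vs R: P (payoff 6); vs S: S (payoff 2); vs T: R (payoff 7).
Player 2's best responses — vs P: S (payoff 3); vs Q: T (payoff 7); vs R: P (payoff 2); vs S: T (payoff 9).
No cell has both players best-responding. For instance, Player 1's best reply to T is R, but against R Player 2 prefers P over T.

There is no pure-strategy Nash equilibrium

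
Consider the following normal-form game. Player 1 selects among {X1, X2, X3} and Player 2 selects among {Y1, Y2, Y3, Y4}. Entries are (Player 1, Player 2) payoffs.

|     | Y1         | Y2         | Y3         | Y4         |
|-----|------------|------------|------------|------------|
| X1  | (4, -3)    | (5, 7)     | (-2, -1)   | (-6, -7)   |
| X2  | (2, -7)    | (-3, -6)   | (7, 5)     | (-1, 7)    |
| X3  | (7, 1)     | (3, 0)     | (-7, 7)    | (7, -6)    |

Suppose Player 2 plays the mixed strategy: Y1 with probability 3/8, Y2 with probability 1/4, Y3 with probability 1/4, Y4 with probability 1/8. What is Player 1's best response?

X3

Player 1's best reply maximizes expected payoff against the mix.
X1: (3/8)·4 + (1/4)·5 + (1/4)·(-2) + (1/8)·(-6) = 3/2
X2: (3/8)·2 + (1/4)·(-3) + (1/4)·7 + (1/8)·(-1) = 13/8
X3: (3/8)·7 + (1/4)·3 + (1/4)·(-7) + (1/8)·7 = 5/2
Highest expected payoff is 5/2, from X3.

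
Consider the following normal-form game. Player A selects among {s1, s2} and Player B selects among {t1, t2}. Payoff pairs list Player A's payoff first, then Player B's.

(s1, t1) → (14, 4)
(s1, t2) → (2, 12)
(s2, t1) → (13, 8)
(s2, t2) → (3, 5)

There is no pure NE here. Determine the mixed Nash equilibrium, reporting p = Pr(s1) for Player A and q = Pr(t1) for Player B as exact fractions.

p = 3/11, q = 1/2

In a mixed NE each player is indifferent between their pure strategies, so the opponent's mix sets the indifference.
Player B indifferent between t1 and t2: p·4 + (1−p)·8 = p·12 + (1−p)·5 ⟹ 8 + (-4)p = 5 + 7p ⟹ p = 3/11.
Player A indifferent between s1 and s2: q·14 + (1−q)·2 = q·13 + (1−q)·3 ⟹ 2 + 12q = 3 + 10q ⟹ q = 1/2.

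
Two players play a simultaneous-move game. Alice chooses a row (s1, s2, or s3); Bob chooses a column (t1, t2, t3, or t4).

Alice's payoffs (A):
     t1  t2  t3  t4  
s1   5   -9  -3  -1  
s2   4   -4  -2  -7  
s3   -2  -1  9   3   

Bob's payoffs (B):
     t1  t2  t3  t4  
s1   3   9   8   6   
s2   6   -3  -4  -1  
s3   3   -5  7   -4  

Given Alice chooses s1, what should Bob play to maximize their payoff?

With Alice fixed at s1, Bob's payoffs are: t1 → 3, t2 → 9, t3 → 8, t4 → 6.
The maximum is 9, achieved by t2.

t2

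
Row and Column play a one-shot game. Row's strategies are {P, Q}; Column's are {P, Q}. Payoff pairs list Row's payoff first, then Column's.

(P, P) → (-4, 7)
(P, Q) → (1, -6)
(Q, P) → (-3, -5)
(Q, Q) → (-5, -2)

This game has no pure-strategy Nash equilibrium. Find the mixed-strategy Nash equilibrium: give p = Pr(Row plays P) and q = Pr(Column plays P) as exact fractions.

Each player's mixing probability is pinned down by making the *other* player indifferent.
Column indifferent between P and Q: p·7 + (1−p)·(-5) = p·(-6) + (1−p)·(-2) ⟹ (-5) + 12p = (-2) + (-4)p ⟹ p = 3/16.
Row indifferent between P and Q: q·(-4) + (1−q)·1 = q·(-3) + (1−q)·(-5) ⟹ 1 + (-5)q = (-5) + 2q ⟹ q = 6/7.

p = 3/16, q = 6/7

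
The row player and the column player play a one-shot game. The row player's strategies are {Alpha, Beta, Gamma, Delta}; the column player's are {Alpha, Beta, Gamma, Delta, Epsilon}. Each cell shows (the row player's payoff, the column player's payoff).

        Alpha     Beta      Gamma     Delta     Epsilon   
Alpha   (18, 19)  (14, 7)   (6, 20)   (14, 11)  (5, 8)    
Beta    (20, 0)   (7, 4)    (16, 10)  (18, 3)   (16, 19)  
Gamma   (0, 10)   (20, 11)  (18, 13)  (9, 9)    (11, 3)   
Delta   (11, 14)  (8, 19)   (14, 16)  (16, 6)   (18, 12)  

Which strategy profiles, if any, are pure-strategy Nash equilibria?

A profile is a Nash equilibrium when each player is best-responding to the other.
The row player's best responses — vs Alpha: Beta (payoff 20); vs Beta: Gamma (payoff 20); vs Gamma: Gamma (payoff 18); vs Delta: Beta (payoff 18); vs Epsilon: Delta (payoff 18).
The column player's best responses — vs Alpha: Gamma (payoff 20); vs Beta: Epsilon (payoff 19); vs Gamma: Gamma (payoff 13); vs Delta: Beta (payoff 19).
The only mutual best response is (Gamma, Gamma); neither player gains by switching there.

(Gamma, Gamma)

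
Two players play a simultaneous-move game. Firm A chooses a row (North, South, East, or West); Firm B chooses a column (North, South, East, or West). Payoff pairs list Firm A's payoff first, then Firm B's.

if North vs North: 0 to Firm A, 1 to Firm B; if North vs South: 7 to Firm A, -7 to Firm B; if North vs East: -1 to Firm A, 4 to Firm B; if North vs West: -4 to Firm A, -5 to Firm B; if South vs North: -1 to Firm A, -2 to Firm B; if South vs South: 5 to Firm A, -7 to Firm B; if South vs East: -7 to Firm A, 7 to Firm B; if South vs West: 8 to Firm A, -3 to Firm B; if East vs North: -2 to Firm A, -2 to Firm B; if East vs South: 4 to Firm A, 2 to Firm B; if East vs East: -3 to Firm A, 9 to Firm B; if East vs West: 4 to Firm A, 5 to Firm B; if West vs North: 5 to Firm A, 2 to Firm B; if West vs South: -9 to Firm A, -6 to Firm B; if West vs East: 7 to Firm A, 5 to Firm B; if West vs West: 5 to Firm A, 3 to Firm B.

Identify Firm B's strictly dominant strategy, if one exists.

A strategy is strictly dominant if it gives Firm B a strictly higher payoff than every other strategy, against every choice by the opponent.
East strictly dominates: vs North: 4 > each of {1, -7, -5}; vs South: 7 > each of {-2, -7, -3}; vs East: 9 > each of {-2, 2, 5}; vs West: 5 > each of {2, -6, 3}.

East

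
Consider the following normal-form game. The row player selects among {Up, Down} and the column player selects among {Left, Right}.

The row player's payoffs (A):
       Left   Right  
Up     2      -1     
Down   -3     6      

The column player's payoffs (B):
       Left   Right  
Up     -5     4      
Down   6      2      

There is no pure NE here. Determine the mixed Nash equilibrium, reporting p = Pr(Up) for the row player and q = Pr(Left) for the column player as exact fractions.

In a mixed NE each player is indifferent between their pure strategies, so the opponent's mix sets the indifference.
The column player indifferent between Left and Right: p·(-5) + (1−p)·6 = p·4 + (1−p)·2 ⟹ 6 + (-11)p = 2 + 2p ⟹ p = 4/13.
The row player indifferent between Up and Down: q·2 + (1−q)·(-1) = q·(-3) + (1−q)·6 ⟹ (-1) + 3q = 6 + (-9)q ⟹ q = 7/12.

p = 4/13, q = 7/12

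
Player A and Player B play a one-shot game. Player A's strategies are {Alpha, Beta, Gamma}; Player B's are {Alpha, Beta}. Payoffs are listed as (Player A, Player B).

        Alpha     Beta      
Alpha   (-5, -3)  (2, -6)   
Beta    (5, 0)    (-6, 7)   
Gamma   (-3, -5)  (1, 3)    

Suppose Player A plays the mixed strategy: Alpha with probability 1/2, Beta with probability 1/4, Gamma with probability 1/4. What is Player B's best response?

Compute Player B's expected payoff from each pure strategy against the given mix.
Alpha: (1/2)·(-3) + (1/4)·0 + (1/4)·(-5) = -11/4
Beta: (1/2)·(-6) + (1/4)·7 + (1/4)·3 = -1/2
Highest expected payoff is -1/2, from Beta.

Beta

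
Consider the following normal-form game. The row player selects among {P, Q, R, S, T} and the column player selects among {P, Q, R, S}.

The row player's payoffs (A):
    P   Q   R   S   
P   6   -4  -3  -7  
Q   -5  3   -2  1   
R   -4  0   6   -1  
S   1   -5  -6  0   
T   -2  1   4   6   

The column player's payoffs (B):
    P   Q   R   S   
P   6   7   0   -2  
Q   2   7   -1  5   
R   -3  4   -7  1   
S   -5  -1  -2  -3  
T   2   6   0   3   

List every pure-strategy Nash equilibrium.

(Q, Q)

A profile is a Nash equilibrium when each player is best-responding to the other.
The row player's best responses — vs P: P (payoff 6); vs Q: Q (payoff 3); vs R: R (payoff 6); vs S: T (payoff 6).
The column player's best responses — vs P: Q (payoff 7); vs Q: Q (payoff 7); vs R: Q (payoff 4); vs S: Q (payoff -1); vs T: Q (payoff 6).
The only mutual best response is (Q, Q); neither player gains by switching there.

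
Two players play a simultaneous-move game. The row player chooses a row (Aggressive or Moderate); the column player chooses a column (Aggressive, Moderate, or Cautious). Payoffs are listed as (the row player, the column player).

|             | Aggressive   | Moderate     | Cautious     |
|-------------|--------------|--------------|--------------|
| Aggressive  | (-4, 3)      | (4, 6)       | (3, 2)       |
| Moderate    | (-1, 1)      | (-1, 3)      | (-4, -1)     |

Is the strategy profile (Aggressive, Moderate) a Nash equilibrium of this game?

Holding the column player at Moderate: the row player gets 4 from Aggressive, versus -1 from Moderate. No profitable deviation for the row player.
Holding the row player at Aggressive: the column player gets 6 from Moderate, versus 3 from Aggressive, 2 from Cautious. No profitable deviation for the column player either.

Yes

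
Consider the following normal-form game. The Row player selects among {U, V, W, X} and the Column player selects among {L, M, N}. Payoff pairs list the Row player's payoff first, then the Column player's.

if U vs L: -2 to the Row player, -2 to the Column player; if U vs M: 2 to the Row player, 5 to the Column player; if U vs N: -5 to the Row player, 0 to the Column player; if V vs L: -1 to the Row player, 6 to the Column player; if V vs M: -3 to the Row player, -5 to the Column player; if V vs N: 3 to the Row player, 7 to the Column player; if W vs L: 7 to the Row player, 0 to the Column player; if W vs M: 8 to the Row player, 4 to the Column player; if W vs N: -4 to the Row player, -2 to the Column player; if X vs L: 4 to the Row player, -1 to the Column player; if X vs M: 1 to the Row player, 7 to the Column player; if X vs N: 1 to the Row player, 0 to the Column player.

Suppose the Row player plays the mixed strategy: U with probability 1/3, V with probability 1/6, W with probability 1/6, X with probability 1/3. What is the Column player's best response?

Compute the Column player's expected payoff from each pure strategy against the given mix.
L: (1/3)·(-2) + (1/6)·6 + (1/6)·0 + (1/3)·(-1) = 0
M: (1/3)·5 + (1/6)·(-5) + (1/6)·4 + (1/3)·7 = 23/6
N: (1/3)·0 + (1/6)·7 + (1/6)·(-2) + (1/3)·0 = 5/6
Highest expected payoff is 23/6, from M.

M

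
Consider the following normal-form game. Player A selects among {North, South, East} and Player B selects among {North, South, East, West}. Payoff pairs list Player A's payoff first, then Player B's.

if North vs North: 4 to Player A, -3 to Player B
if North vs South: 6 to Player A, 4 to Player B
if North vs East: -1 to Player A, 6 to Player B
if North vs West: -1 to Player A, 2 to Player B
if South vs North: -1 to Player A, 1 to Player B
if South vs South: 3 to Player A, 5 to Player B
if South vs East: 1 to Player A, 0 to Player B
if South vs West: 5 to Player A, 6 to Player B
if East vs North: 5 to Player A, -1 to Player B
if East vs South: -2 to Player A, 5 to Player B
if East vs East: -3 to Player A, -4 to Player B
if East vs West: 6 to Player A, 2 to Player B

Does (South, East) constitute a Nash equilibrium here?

No

Holding Player B at East: Player A gets 1 from South, versus -1 from North, -3 from East. No profitable deviation for Player A.
Holding Player A at South: Player B gets 0 from East but could get 6 by switching to West. Player B has a profitable deviation.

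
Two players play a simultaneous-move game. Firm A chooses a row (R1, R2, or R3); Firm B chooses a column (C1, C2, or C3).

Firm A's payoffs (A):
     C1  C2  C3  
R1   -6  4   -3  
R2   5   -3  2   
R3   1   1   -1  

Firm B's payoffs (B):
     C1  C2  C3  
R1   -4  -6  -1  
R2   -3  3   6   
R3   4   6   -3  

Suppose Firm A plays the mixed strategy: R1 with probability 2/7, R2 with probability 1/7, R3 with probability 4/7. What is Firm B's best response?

Firm B's best reply maximizes expected payoff against the mix.
C1: (2/7)·(-4) + (1/7)·(-3) + (4/7)·4 = 5/7
C2: (2/7)·(-6) + (1/7)·3 + (4/7)·6 = 15/7
C3: (2/7)·(-1) + (1/7)·6 + (4/7)·(-3) = -8/7
Highest expected payoff is 15/7, from C2.

C2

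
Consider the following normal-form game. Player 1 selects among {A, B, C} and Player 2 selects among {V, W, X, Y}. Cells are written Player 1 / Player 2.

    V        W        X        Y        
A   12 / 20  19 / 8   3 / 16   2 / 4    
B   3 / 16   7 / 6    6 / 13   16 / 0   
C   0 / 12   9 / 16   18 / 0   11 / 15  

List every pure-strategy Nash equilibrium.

Check mutual best responses: a cell is a NE iff neither player can gain by unilaterally deviating.
Player 1's best responses — vs V: A (payoff 12); vs W: A (payoff 19); vs X: C (payoff 18); vs Y: B (payoff 16).
Player 2's best responses — vs A: V (payoff 20); vs B: V (payoff 16); vs C: W (payoff 16).
The only mutual best response is (A, V); neither player gains by switching there.

(A, V)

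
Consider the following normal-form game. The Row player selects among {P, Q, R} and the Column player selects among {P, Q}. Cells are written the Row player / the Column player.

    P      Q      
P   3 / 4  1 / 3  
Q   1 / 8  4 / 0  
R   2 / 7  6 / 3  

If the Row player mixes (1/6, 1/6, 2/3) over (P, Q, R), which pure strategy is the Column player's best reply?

P

Compute the Column player's expected payoff from each pure strategy against the given mix.
P: (1/6)·4 + (1/6)·8 + (2/3)·7 = 20/3
Q: (1/6)·3 + (1/6)·0 + (2/3)·3 = 5/2
Highest expected payoff is 20/3, from P.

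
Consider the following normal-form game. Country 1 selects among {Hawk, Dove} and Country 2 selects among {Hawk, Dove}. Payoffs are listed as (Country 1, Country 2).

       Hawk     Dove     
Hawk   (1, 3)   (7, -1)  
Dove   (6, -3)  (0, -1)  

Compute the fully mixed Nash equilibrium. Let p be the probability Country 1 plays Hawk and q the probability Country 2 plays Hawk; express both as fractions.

p = 1/3, q = 7/12

Each player's mixing probability is pinned down by making the *other* player indifferent.
Country 2 indifferent between Hawk and Dove: p·3 + (1−p)·(-3) = p·(-1) + (1−p)·(-1) ⟹ (-3) + 6p = (-1) + 0p ⟹ p = 1/3.
Country 1 indifferent between Hawk and Dove: q·1 + (1−q)·7 = q·6 + (1−q)·0 ⟹ 7 + (-6)q = 0 + 6q ⟹ q = 7/12.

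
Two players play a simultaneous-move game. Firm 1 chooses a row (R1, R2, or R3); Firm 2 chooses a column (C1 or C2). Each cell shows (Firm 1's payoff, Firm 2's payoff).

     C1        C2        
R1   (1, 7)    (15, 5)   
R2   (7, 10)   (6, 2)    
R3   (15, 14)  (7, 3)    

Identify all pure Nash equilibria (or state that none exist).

(R3, C1)

Check mutual best responses: a cell is a NE iff neither player can gain by unilaterally deviating.
Firm 1's best responses — vs C1: R3 (payoff 15); vs C2: R1 (payoff 15).
Firm 2's best responses — vs R1: C1 (payoff 7); vs R2: C1 (payoff 10); vs R3: C1 (payoff 14).
The only mutual best response is (R3, C1); neither player gains by switching there.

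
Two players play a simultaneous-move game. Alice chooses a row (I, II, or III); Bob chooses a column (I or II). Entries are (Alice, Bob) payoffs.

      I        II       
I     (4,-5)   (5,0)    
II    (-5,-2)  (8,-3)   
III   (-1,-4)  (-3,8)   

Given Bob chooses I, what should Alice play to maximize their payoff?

With Bob fixed at I, Alice's payoffs are: I → 4, II → -5, III → -1.
The maximum is 4, achieved by I.

I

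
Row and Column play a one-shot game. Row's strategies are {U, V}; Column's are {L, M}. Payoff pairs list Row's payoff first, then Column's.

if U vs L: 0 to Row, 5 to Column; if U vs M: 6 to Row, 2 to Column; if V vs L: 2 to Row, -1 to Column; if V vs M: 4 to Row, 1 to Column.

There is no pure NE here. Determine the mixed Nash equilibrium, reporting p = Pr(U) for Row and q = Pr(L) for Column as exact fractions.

p = 2/5, q = 1/2

Each player's mixing probability is pinned down by making the *other* player indifferent.
Column indifferent between L and M: p·5 + (1−p)·(-1) = p·2 + (1−p)·1 ⟹ (-1) + 6p = 1 + 1p ⟹ p = 2/5.
Row indifferent between U and V: q·0 + (1−q)·6 = q·2 + (1−q)·4 ⟹ 6 + (-6)q = 4 + (-2)q ⟹ q = 1/2.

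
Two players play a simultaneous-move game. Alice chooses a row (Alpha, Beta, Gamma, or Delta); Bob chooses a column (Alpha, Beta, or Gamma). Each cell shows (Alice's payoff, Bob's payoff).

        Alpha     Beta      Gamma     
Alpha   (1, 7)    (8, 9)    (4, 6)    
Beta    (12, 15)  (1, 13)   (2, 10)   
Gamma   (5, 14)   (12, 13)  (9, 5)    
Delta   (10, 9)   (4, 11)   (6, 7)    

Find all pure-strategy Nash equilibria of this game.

(Beta, Alpha)

A profile is a Nash equilibrium when each player is best-responding to the other.
Alice's best responses — vs Alpha: Beta (payoff 12); vs Beta: Gamma (payoff 12); vs Gamma: Gamma (payoff 9).
Bob's best responses — vs Alpha: Beta (payoff 9); vs Beta: Alpha (payoff 15); vs Gamma: Alpha (payoff 14); vs Delta: Beta (payoff 11).
The only mutual best response is (Beta, Alpha); neither player gains by switching there.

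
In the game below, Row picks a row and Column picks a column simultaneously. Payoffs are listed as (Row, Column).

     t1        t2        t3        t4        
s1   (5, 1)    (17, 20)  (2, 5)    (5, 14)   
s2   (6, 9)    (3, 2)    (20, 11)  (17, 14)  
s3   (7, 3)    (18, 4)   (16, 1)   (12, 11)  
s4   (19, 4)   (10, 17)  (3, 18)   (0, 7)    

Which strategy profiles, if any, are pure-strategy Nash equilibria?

Check mutual best responses: a cell is a NE iff neither player can gain by unilaterally deviating.
Row's best responses — vs t1: s4 (payoff 19); vs t2: s3 (payoff 18); vs t3: s2 (payoff 20); vs t4: s2 (payoff 17).
Column's best responses — vs s1: t2 (payoff 20); vs s2: t4 (payoff 14); vs s3: t4 (payoff 11); vs s4: t3 (payoff 18).
The only mutual best response is (s2, t4); neither player gains by switching there.

(s2, t4)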